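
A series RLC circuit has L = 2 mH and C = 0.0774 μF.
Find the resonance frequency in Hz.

Step 1 — Resonance condition Im(Z)=0 gives ω₀ = 1/√(LC).
Step 2 — ω₀ = 1/√(0.002·7.74e-08) = 8.037e+04 rad/s.
Step 3 — f₀ = ω₀/(2π) = 1.279e+04 Hz.

f₀ = 1.279e+04 Hz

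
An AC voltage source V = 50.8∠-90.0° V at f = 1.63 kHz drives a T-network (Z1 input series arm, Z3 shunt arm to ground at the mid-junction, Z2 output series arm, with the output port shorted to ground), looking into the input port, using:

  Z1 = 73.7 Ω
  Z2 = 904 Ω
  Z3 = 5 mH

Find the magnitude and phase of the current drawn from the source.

Step 1 — Angular frequency: ω = 2π·f = 2π·1630 = 1.024e+04 rad/s.
Step 2 — Component impedances:
  Z1: Z = R = 73.7 Ω
  Z2: Z = R = 904 Ω
  Z3: Z = jωL = j·1.024e+04·0.005 = 0 + j51.21 Ω
Step 3 — With the output port shorted to ground, the output series arm Z2 runs from the junction to ground; the shunt arm Z3 also runs from the junction to ground. They appear in parallel: Z3 || Z2 = 2.891 + j51.04 Ω.
Step 4 — Series with input arm Z1: Z_in = Z1 + (Z3 || Z2) = 76.59 + j51.04 Ω = 92.04∠33.7° Ω.
Step 5 — Source phasor: V = 50.8∠-90.0° V = 0 - j50.8 V.
Step 6 — Ohm's law: I = V / Z_total = (0 - j50.8) / (76.59 + j51.04) = -0.3061 - j0.4593 A.
Step 7 — Convert to polar: |I| = 0.5519 A, ∠I = -123.7°.

I = 0.5519∠-123.7° A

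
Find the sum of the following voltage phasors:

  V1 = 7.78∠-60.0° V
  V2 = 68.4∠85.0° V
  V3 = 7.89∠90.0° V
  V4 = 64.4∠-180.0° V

Step 1 — Convert each phasor to rectangular form:
  V1 = 7.78·(cos(-60.0°) + j·sin(-60.0°)) = 3.89 - j6.738 V
  V2 = 68.4·(cos(85.0°) + j·sin(85.0°)) = 5.961 + j68.14 V
  V3 = 7.89·(cos(90.0°) + j·sin(90.0°)) = 0 + j7.89 V
  V4 = 64.4·(cos(-180.0°) + j·sin(-180.0°)) = -64.4 V
Step 2 — Sum components: V_total = -54.55 + j69.29 V.
Step 3 — Convert to polar: |V_total| = 88.19 V, ∠V_total = 128.2°.

V_total = 88.19∠128.2° V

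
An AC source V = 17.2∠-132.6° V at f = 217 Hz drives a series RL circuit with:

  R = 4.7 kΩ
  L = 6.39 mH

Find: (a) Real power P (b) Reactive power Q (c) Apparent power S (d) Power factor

Step 1 — Angular frequency: ω = 2π·f = 2π·217 = 1363 rad/s.
Step 2 — Component impedances:
  R: Z = R = 4700 Ω
  L: Z = jωL = j·1363·0.00639 = 0 + j8.712 Ω
Step 3 — Series combination: Z_total = R + L = 4700 + j8.712 Ω = 4700∠0.1° Ω.
Step 4 — Source phasor: V = 17.2∠-132.6° V = -11.64 - j12.66 V.
Step 5 — Current: I = V / Z = -0.002482 - j0.002689 A = 0.00366∠-132.7° A.
Step 6 — Complex power: S = V·I* = 0.06294 + j0.0001167 VA.
Step 7 — Real power: P = Re(S) = 0.06294 W.
Step 8 — Reactive power: Q = Im(S) = 0.0001167 VAR.
Step 9 — Apparent power: |S| = 0.06294 VA.
Step 10 — Power factor: PF = P/|S| = 1 (lagging).

(a) P = 0.06294 W  (b) Q = 0.0001167 VAR  (c) S = 0.06294 VA  (d) PF = 1 (lagging)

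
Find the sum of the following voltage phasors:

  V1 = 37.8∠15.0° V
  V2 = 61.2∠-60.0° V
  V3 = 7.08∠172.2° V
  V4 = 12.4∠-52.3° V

Step 1 — Convert each phasor to rectangular form:
  V1 = 37.8·(cos(15.0°) + j·sin(15.0°)) = 36.51 + j9.783 V
  V2 = 61.2·(cos(-60.0°) + j·sin(-60.0°)) = 30.6 - j53 V
  V3 = 7.08·(cos(172.2°) + j·sin(172.2°)) = -7.014 + j0.9609 V
  V4 = 12.4·(cos(-52.3°) + j·sin(-52.3°)) = 7.583 - j9.811 V
Step 2 — Sum components: V_total = 67.68 - j52.07 V.
Step 3 — Convert to polar: |V_total| = 85.39 V, ∠V_total = -37.6°.

V_total = 85.39∠-37.6° V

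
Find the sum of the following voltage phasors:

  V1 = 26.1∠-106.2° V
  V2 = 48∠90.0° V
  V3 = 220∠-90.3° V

Step 1 — Convert each phasor to rectangular form:
  V1 = 26.1·(cos(-106.2°) + j·sin(-106.2°)) = -7.282 - j25.06 V
  V2 = 48·(cos(90.0°) + j·sin(90.0°)) = 0 + j48 V
  V3 = 220·(cos(-90.3°) + j·sin(-90.3°)) = -1.152 - j220 V
Step 2 — Sum components: V_total = -8.434 - j197.1 V.
Step 3 — Convert to polar: |V_total| = 197.2 V, ∠V_total = -92.5°.

V_total = 197.2∠-92.5° V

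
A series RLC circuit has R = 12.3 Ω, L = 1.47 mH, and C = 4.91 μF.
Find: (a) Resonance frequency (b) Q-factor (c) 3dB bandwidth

Step 1 — Resonance: ω₀ = 1/√(LC) = 1/√(0.00147·4.91e-06) = 1.177e+04 rad/s.
Step 2 — f₀ = ω₀/(2π) = 1873 Hz.
Step 3 — Series Q: Q = ω₀L/R = 1.177e+04·0.00147/12.3 = 1.407.
Step 4 — Bandwidth: Δω = ω₀/Q = 8367 rad/s; BW = Δω/(2π) = 1332 Hz.

(a) f₀ = 1873 Hz  (b) Q = 1.407  (c) BW = 1332 Hz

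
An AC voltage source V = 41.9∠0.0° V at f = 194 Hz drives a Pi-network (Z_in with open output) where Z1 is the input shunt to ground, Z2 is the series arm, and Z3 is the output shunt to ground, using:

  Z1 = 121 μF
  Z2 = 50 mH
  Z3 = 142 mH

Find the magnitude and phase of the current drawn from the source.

Step 1 — Angular frequency: ω = 2π·f = 2π·194 = 1219 rad/s.
Step 2 — Component impedances:
  Z1: Z = 1/(jωC) = -j/(ω·C) = 0 - j6.78 Ω
  Z2: Z = jωL = j·1219·0.05 = 0 + j60.95 Ω
  Z3: Z = jωL = j·1219·0.142 = 0 + j173.1 Ω
Step 3 — With open output, the series arm Z2 and the output shunt Z3 appear in series to ground: Z2 + Z3 = 0 + j234 Ω.
Step 4 — Parallel with input shunt Z1: Z_in = Z1 || (Z2 + Z3) = 0 - j6.982 Ω = 6.982∠-90.0° Ω.
Step 5 — Source phasor: V = 41.9∠0.0° V = 41.9 V.
Step 6 — Ohm's law: I = V / Z_total = (41.9) / (0 - j6.982) = 0 + j6.001 A.
Step 7 — Convert to polar: |I| = 6.001 A, ∠I = 90.0°.

I = 6.001∠90.0° A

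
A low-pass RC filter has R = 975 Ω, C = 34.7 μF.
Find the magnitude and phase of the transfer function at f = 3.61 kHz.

Step 1 — Angular frequency: ω = 2π·3610 = 2.268e+04 rad/s.
Step 2 — Transfer function: H(jω) = 1/(1 + jωRC).
Step 3 — Denominator: 1 + jωRC = 1 + j·2.268e+04·975·3.47e-05 = 1 + j767.4.
Step 4 — H = 1.698e-06 - j0.001303.
Step 5 — Magnitude: |H| = 0.001303 (-57.7 dB); phase: φ = -89.9°.

|H| = 0.001303 (-57.7 dB), φ = -89.9°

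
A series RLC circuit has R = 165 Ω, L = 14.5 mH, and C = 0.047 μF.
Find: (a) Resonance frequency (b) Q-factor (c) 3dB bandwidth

Step 1 — Resonance: ω₀ = 1/√(LC) = 1/√(0.0145·4.7e-08) = 3.831e+04 rad/s.
Step 2 — f₀ = ω₀/(2π) = 6097 Hz.
Step 3 — Series Q: Q = ω₀L/R = 3.831e+04·0.0145/165 = 3.366.
Step 4 — Bandwidth: Δω = ω₀/Q = 1.138e+04 rad/s; BW = Δω/(2π) = 1811 Hz.

(a) f₀ = 6097 Hz  (b) Q = 3.366  (c) BW = 1811 Hz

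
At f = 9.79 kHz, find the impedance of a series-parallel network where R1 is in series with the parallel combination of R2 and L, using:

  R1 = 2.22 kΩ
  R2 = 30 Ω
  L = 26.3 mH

Step 1 — Angular frequency: ω = 2π·f = 2π·9790 = 6.151e+04 rad/s.
Step 2 — Component impedances:
  R1: Z = R = 2220 Ω
  R2: Z = R = 30 Ω
  L: Z = jωL = j·6.151e+04·0.0263 = 0 + j1618 Ω
Step 3 — Parallel branch: R2 || L = 1/(1/R2 + 1/L) = 29.99 + j0.5561 Ω.
Step 4 — Series with R1: Z_total = R1 + (R2 || L) = 2250 + j0.5561 Ω = 2250∠0.0° Ω.

Z = 2250 + j0.5561 Ω = 2250∠0.0° Ω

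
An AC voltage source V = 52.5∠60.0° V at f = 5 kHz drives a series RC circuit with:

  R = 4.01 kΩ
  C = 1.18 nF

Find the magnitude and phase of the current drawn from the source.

Step 1 — Angular frequency: ω = 2π·f = 2π·5000 = 3.142e+04 rad/s.
Step 2 — Component impedances:
  R: Z = R = 4010 Ω
  C: Z = 1/(jωC) = -j/(ω·C) = 0 - j2.698e+04 Ω
Step 3 — Series combination: Z_total = R + C = 4010 - j2.698e+04 Ω = 2.727e+04∠-81.5° Ω.
Step 4 — Source phasor: V = 52.5∠60.0° V = 26.25 + j45.47 V.
Step 5 — Ohm's law: I = V / Z_total = (26.25 + j45.47) / (4010 - j2.698e+04) = -0.001508 + j0.001197 A.
Step 6 — Convert to polar: |I| = 0.001925 A, ∠I = 141.5°.

I = 0.001925∠141.5° A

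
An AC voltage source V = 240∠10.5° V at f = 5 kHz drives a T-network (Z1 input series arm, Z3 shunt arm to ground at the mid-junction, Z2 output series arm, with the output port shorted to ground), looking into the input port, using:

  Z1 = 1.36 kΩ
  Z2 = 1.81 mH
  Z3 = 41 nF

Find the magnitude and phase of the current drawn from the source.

Step 1 — Angular frequency: ω = 2π·f = 2π·5000 = 3.142e+04 rad/s.
Step 2 — Component impedances:
  Z1: Z = R = 1360 Ω
  Z2: Z = jωL = j·3.142e+04·0.00181 = 0 + j56.86 Ω
  Z3: Z = 1/(jωC) = -j/(ω·C) = 0 - j776.4 Ω
Step 3 — With the output port shorted to ground, the output series arm Z2 runs from the junction to ground; the shunt arm Z3 also runs from the junction to ground. They appear in parallel: Z3 || Z2 = 0 + j61.36 Ω.
Step 4 — Series with input arm Z1: Z_in = Z1 + (Z3 || Z2) = 1360 + j61.36 Ω = 1361∠2.6° Ω.
Step 5 — Source phasor: V = 240∠10.5° V = 236 + j43.74 V.
Step 6 — Ohm's law: I = V / Z_total = (236 + j43.74) / (1360 + j61.36) = 0.1746 + j0.02428 A.
Step 7 — Convert to polar: |I| = 0.1763 A, ∠I = 7.9°.

I = 0.1763∠7.9° A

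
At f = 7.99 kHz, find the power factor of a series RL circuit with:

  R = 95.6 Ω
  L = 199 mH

Step 1 — Angular frequency: ω = 2π·f = 2π·7990 = 5.02e+04 rad/s.
Step 2 — Component impedances:
  R: Z = R = 95.6 Ω
  L: Z = jωL = j·5.02e+04·0.199 = 0 + j9990 Ω
Step 3 — Series combination: Z_total = R + L = 95.6 + j9990 Ω = 9991∠89.5° Ω.
Step 4 — Power factor: PF = cos(φ) = Re(Z)/|Z| = 95.6/9991 = 0.009569.
Step 5 — Type: Im(Z) = 9990 ⇒ lagging (phase φ = 89.5°).

PF = 0.009569 (lagging, φ = 89.5°)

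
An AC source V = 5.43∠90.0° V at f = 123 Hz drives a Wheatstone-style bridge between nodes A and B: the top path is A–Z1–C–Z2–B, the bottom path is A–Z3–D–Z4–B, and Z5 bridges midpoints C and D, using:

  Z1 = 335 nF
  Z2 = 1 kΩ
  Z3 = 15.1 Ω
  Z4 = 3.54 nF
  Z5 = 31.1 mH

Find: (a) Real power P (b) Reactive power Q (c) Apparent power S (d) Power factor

Step 1 — Angular frequency: ω = 2π·f = 2π·123 = 772.8 rad/s.
Step 2 — Component impedances:
  Z1: Z = 1/(jωC) = -j/(ω·C) = 0 - j3863 Ω
  Z2: Z = R = 1000 Ω
  Z3: Z = R = 15.1 Ω
  Z4: Z = 1/(jωC) = -j/(ω·C) = 0 - j3.655e+05 Ω
  Z5: Z = jωL = j·772.8·0.0311 = 0 + j24.04 Ω
Step 3 — Bridge requires nodal analysis (the Z5 bridge couples midpoints C and D, so the two paths cannot be reduced to a simple series/parallel combination). Setting node B to ground and injecting 1 A at node A, the 3-node admittance system at A, C, D solves to V_A = Z_AB = 1015 + j21.39 Ω = 1016∠1.2° Ω.
Step 4 — Source phasor: V = 5.43∠90.0° V = 0 + j5.43 V.
Step 5 — Current: I = V / Z = 0.0001126 + j0.005345 A = 0.005346∠88.8° A.
Step 6 — Complex power: S = V·I* = 0.02902 + j0.0006114 VA.
Step 7 — Real power: P = Re(S) = 0.02902 W.
Step 8 — Reactive power: Q = Im(S) = 0.0006114 VAR.
Step 9 — Apparent power: |S| = 0.02903 VA.
Step 10 — Power factor: PF = P/|S| = 0.9998 (lagging).

(a) P = 0.02902 W  (b) Q = 0.0006114 VAR  (c) S = 0.02903 VA  (d) PF = 0.9998 (lagging)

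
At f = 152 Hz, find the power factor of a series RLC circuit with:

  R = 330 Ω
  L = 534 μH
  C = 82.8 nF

Step 1 — Angular frequency: ω = 2π·f = 2π·152 = 955 rad/s.
Step 2 — Component impedances:
  R: Z = R = 330 Ω
  L: Z = jωL = j·955·0.000534 = 0 + j0.51 Ω
  C: Z = 1/(jωC) = -j/(ω·C) = 0 - j1.265e+04 Ω
Step 3 — Series combination: Z_total = R + L + C = 330 - j1.265e+04 Ω = 1.265e+04∠-88.5° Ω.
Step 4 — Power factor: PF = cos(φ) = Re(Z)/|Z| = 330/1.265e+04 = 0.02609.
Step 5 — Type: Im(Z) = -1.265e+04 ⇒ leading (phase φ = -88.5°).

PF = 0.02609 (leading, φ = -88.5°)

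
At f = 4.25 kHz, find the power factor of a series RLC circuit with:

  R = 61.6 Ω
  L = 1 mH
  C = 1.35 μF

Step 1 — Angular frequency: ω = 2π·f = 2π·4250 = 2.67e+04 rad/s.
Step 2 — Component impedances:
  R: Z = R = 61.6 Ω
  L: Z = jωL = j·2.67e+04·0.001 = 0 + j26.7 Ω
  C: Z = 1/(jωC) = -j/(ω·C) = 0 - j27.74 Ω
Step 3 — Series combination: Z_total = R + L + C = 61.6 - j1.036 Ω = 61.61∠-1.0° Ω.
Step 4 — Power factor: PF = cos(φ) = Re(Z)/|Z| = 61.6/61.609 = 0.9999.
Step 5 — Type: Im(Z) = -1.036 ⇒ leading (phase φ = -1.0°).

PF = 0.9999 (leading, φ = -1.0°)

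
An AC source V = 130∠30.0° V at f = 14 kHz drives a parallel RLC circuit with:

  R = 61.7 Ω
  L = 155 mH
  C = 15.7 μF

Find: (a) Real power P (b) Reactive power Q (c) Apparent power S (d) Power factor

Step 1 — Angular frequency: ω = 2π·f = 2π·1.4e+04 = 8.796e+04 rad/s.
Step 2 — Component impedances:
  R: Z = R = 61.7 Ω
  L: Z = jωL = j·8.796e+04·0.155 = 0 + j1.363e+04 Ω
  C: Z = 1/(jωC) = -j/(ω·C) = 0 - j0.7241 Ω
Step 3 — Parallel combination: 1/Z_total = 1/R + 1/L + 1/C; Z_total = 0.008497 - j0.724 Ω = 0.7241∠-89.3° Ω.
Step 4 — Source phasor: V = 130∠30.0° V = 112.6 + j65 V.
Step 5 — Current: I = V / Z = -87.94 + j156.5 A = 179.5∠119.3° A.
Step 6 — Complex power: S = V·I* = 273.9 - j2.334e+04 VA.
Step 7 — Real power: P = Re(S) = 273.9 W.
Step 8 — Reactive power: Q = Im(S) = -2.334e+04 VAR.
Step 9 — Apparent power: |S| = 2.334e+04 VA.
Step 10 — Power factor: PF = P/|S| = 0.01174 (leading).

(a) P = 273.9 W  (b) Q = -2.334e+04 VAR  (c) S = 2.334e+04 VA  (d) PF = 0.01174 (leading)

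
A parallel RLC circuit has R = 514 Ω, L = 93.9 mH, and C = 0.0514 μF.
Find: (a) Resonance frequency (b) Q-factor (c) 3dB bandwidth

Step 1 — Resonance: ω₀ = 1/√(LC) = 1/√(0.0939·5.14e-08) = 1.439e+04 rad/s.
Step 2 — f₀ = ω₀/(2π) = 2291 Hz.
Step 3 — Parallel Q: Q = R/(ω₀L) = 514/(1.439e+04·0.0939) = 0.3803.
Step 4 — Bandwidth: Δω = ω₀/Q = 3.785e+04 rad/s; BW = Δω/(2π) = 6024 Hz.

(a) f₀ = 2291 Hz  (b) Q = 0.3803  (c) BW = 6024 Hz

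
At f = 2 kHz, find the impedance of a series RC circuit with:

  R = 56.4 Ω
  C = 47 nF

Step 1 — Angular frequency: ω = 2π·f = 2π·2000 = 1.257e+04 rad/s.
Step 2 — Component impedances:
  R: Z = R = 56.4 Ω
  C: Z = 1/(jωC) = -j/(ω·C) = 0 - j1693 Ω
Step 3 — Series combination: Z_total = R + C = 56.4 - j1693 Ω = 1694∠-88.1° Ω.

Z = 56.4 - j1693 Ω = 1694∠-88.1° Ω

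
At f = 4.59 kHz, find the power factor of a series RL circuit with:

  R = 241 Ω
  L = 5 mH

Step 1 — Angular frequency: ω = 2π·f = 2π·4590 = 2.884e+04 rad/s.
Step 2 — Component impedances:
  R: Z = R = 241 Ω
  L: Z = jωL = j·2.884e+04·0.005 = 0 + j144.2 Ω
Step 3 — Series combination: Z_total = R + L = 241 + j144.2 Ω = 280.8∠30.9° Ω.
Step 4 — Power factor: PF = cos(φ) = Re(Z)/|Z| = 241/280.85 = 0.8581.
Step 5 — Type: Im(Z) = 144.2 ⇒ lagging (phase φ = 30.9°).

PF = 0.8581 (lagging, φ = 30.9°)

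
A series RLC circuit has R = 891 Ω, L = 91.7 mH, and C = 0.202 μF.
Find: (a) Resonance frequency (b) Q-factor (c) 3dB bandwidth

Step 1 — Resonance: ω₀ = 1/√(LC) = 1/√(0.0917·2.02e-07) = 7348 rad/s.
Step 2 — f₀ = ω₀/(2π) = 1169 Hz.
Step 3 — Series Q: Q = ω₀L/R = 7348·0.0917/891 = 0.7562.
Step 4 — Bandwidth: Δω = ω₀/Q = 9716 rad/s; BW = Δω/(2π) = 1546 Hz.

(a) f₀ = 1169 Hz  (b) Q = 0.7562  (c) BW = 1546 Hz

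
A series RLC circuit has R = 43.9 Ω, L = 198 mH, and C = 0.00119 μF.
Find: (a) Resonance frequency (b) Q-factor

Step 1 — Resonance condition Im(Z)=0 gives ω₀ = 1/√(LC).
Step 2 — ω₀ = 1/√(0.198·1.19e-09) = 6.515e+04 rad/s.
Step 3 — f₀ = ω₀/(2π) = 1.037e+04 Hz.
Step 4 — Series Q: Q = ω₀L/R = 6.515e+04·0.198/43.9 = 293.8.

(a) f₀ = 1.037e+04 Hz  (b) Q = 293.8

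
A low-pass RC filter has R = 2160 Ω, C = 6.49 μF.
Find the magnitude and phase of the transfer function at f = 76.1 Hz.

Step 1 — Angular frequency: ω = 2π·76.1 = 478.2 rad/s.
Step 2 — Transfer function: H(jω) = 1/(1 + jωRC).
Step 3 — Denominator: 1 + jωRC = 1 + j·478.2·2160·6.49e-06 = 1 + j6.703.
Step 4 — H = 0.02177 - j0.1459.
Step 5 — Magnitude: |H| = 0.1476 (-16.6 dB); phase: φ = -81.5°.

|H| = 0.1476 (-16.6 dB), φ = -81.5°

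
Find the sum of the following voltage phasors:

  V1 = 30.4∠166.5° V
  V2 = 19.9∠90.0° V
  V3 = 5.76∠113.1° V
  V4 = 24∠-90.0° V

Step 1 — Convert each phasor to rectangular form:
  V1 = 30.4·(cos(166.5°) + j·sin(166.5°)) = -29.56 + j7.097 V
  V2 = 19.9·(cos(90.0°) + j·sin(90.0°)) = 0 + j19.9 V
  V3 = 5.76·(cos(113.1°) + j·sin(113.1°)) = -2.26 + j5.298 V
  V4 = 24·(cos(-90.0°) + j·sin(-90.0°)) = 0 - j24 V
Step 2 — Sum components: V_total = -31.82 + j8.295 V.
Step 3 — Convert to polar: |V_total| = 32.88 V, ∠V_total = 165.4°.

V_total = 32.88∠165.4° V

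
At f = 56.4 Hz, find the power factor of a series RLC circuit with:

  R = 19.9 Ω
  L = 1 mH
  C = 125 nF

Step 1 — Angular frequency: ω = 2π·f = 2π·56.4 = 354.4 rad/s.
Step 2 — Component impedances:
  R: Z = R = 19.9 Ω
  L: Z = jωL = j·354.4·0.001 = 0 + j0.3544 Ω
  C: Z = 1/(jωC) = -j/(ω·C) = 0 - j2.258e+04 Ω
Step 3 — Series combination: Z_total = R + L + C = 19.9 - j2.257e+04 Ω = 2.257e+04∠-89.9° Ω.
Step 4 — Power factor: PF = cos(φ) = Re(Z)/|Z| = 19.9/22575 = 0.0008815.
Step 5 — Type: Im(Z) = -2.257e+04 ⇒ leading (phase φ = -89.9°).

PF = 0.0008815 (leading, φ = -89.9°)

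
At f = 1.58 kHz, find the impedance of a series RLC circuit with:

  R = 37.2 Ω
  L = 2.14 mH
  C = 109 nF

Step 1 — Angular frequency: ω = 2π·f = 2π·1580 = 9927 rad/s.
Step 2 — Component impedances:
  R: Z = R = 37.2 Ω
  L: Z = jωL = j·9927·0.00214 = 0 + j21.24 Ω
  C: Z = 1/(jωC) = -j/(ω·C) = 0 - j924.1 Ω
Step 3 — Series combination: Z_total = R + L + C = 37.2 - j902.9 Ω = 903.7∠-87.6° Ω.

Z = 37.2 - j902.9 Ω = 903.7∠-87.6° Ω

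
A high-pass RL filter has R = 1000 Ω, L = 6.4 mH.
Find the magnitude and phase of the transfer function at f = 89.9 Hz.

Step 1 — Angular frequency: ω = 2π·89.9 = 564.9 rad/s.
Step 2 — Transfer function: H(jω) = jωL/(R + jωL).
Step 3 — Numerator jωL = j·3.615; denominator R + jωL = 1000 + j3.615.
Step 4 — H = 1.307e-05 + j0.003615.
Step 5 — Magnitude: |H| = 0.003615 (-48.8 dB); phase: φ = 89.8°.

|H| = 0.003615 (-48.8 dB), φ = 89.8°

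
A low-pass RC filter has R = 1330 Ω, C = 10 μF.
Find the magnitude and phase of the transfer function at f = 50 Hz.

Step 1 — Angular frequency: ω = 2π·50 = 314.2 rad/s.
Step 2 — Transfer function: H(jω) = 1/(1 + jωRC).
Step 3 — Denominator: 1 + jωRC = 1 + j·314.2·1330·1e-05 = 1 + j4.178.
Step 4 — H = 0.05418 - j0.2264.
Step 5 — Magnitude: |H| = 0.2328 (-12.7 dB); phase: φ = -76.5°.

|H| = 0.2328 (-12.7 dB), φ = -76.5°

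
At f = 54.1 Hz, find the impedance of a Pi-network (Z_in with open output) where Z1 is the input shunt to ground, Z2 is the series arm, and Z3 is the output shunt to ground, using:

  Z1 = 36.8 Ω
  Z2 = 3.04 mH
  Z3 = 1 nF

Step 1 — Angular frequency: ω = 2π·f = 2π·54.1 = 339.9 rad/s.
Step 2 — Component impedances:
  Z1: Z = R = 36.8 Ω
  Z2: Z = jωL = j·339.9·0.00304 = 0 + j1.033 Ω
  Z3: Z = 1/(jωC) = -j/(ω·C) = 0 - j2.942e+06 Ω
Step 3 — With open output, the series arm Z2 and the output shunt Z3 appear in series to ground: Z2 + Z3 = 0 - j2.942e+06 Ω.
Step 4 — Parallel with input shunt Z1: Z_in = Z1 || (Z2 + Z3) = 36.8 - j0.0004603 Ω = 36.8∠-0.0° Ω.

Z = 36.8 - j0.0004603 Ω = 36.8∠-0.0° Ω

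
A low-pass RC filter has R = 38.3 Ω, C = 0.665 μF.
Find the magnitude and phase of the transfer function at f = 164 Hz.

Step 1 — Angular frequency: ω = 2π·164 = 1030 rad/s.
Step 2 — Transfer function: H(jω) = 1/(1 + jωRC).
Step 3 — Denominator: 1 + jωRC = 1 + j·1030·38.3·6.65e-07 = 1 + j0.02624.
Step 4 — H = 0.9993 - j0.02623.
Step 5 — Magnitude: |H| = 0.9997 (-0.0 dB); phase: φ = -1.5°.

|H| = 0.9997 (-0.0 dB), φ = -1.5°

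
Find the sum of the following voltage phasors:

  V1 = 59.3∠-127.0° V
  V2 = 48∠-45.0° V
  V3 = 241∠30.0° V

Step 1 — Convert each phasor to rectangular form:
  V1 = 59.3·(cos(-127.0°) + j·sin(-127.0°)) = -35.69 - j47.36 V
  V2 = 48·(cos(-45.0°) + j·sin(-45.0°)) = 33.94 - j33.94 V
  V3 = 241·(cos(30.0°) + j·sin(30.0°)) = 208.7 + j120.5 V
Step 2 — Sum components: V_total = 207 + j39.2 V.
Step 3 — Convert to polar: |V_total| = 210.6 V, ∠V_total = 10.7°.

V_total = 210.6∠10.7° V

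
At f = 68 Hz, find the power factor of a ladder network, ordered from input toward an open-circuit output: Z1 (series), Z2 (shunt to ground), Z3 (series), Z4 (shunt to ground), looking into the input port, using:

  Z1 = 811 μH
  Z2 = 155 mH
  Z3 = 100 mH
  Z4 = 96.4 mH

Step 1 — Angular frequency: ω = 2π·f = 2π·68 = 427.3 rad/s.
Step 2 — Component impedances:
  Z1: Z = jωL = j·427.3·0.000811 = 0 + j0.3465 Ω
  Z2: Z = jωL = j·427.3·0.155 = 0 + j66.22 Ω
  Z3: Z = jωL = j·427.3·0.1 = 0 + j42.73 Ω
  Z4: Z = jωL = j·427.3·0.0964 = 0 + j41.19 Ω
Step 3 — Ladder network (open output): work backward from the far end, alternating series and parallel combinations. Z_in = 0 + j37.36 Ω = 37.36∠90.0° Ω.
Step 4 — Power factor: PF = cos(φ) = Re(Z)/|Z| = 0/37.36 = 0.
Step 5 — Type: Im(Z) = 37.36 ⇒ lagging (phase φ = 90.0°).

PF = 0 (lagging, φ = 90.0°)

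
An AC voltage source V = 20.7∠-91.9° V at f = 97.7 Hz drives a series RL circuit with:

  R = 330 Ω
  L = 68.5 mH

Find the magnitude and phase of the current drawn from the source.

Step 1 — Angular frequency: ω = 2π·f = 2π·97.7 = 613.9 rad/s.
Step 2 — Component impedances:
  R: Z = R = 330 Ω
  L: Z = jωL = j·613.9·0.0685 = 0 + j42.05 Ω
Step 3 — Series combination: Z_total = R + L = 330 + j42.05 Ω = 332.7∠7.3° Ω.
Step 4 — Source phasor: V = 20.7∠-91.9° V = -0.6863 - j20.69 V.
Step 5 — Ohm's law: I = V / Z_total = (-0.6863 - j20.69) / (330 + j42.05) = -0.009907 - j0.06143 A.
Step 6 — Convert to polar: |I| = 0.06222 A, ∠I = -99.2°.

I = 0.06222∠-99.2° A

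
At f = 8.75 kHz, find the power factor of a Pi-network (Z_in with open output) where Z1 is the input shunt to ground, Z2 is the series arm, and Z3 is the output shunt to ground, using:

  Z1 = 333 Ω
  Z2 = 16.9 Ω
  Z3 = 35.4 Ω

Step 1 — Angular frequency: ω = 2π·f = 2π·8750 = 5.498e+04 rad/s.
Step 2 — Component impedances:
  Z1: Z = R = 333 Ω
  Z2: Z = R = 16.9 Ω
  Z3: Z = R = 35.4 Ω
Step 3 — With open output, the series arm Z2 and the output shunt Z3 appear in series to ground: Z2 + Z3 = 52.3 Ω.
Step 4 — Parallel with input shunt Z1: Z_in = Z1 || (Z2 + Z3) = 45.2 Ω = 45.2∠0.0° Ω.
Step 5 — Power factor: PF = cos(φ) = Re(Z)/|Z| = 45.2/45.2 = 1.
Step 6 — Type: Im(Z) = 0 ⇒ unity (phase φ = 0.0°).

PF = 1 (unity, φ = 0.0°)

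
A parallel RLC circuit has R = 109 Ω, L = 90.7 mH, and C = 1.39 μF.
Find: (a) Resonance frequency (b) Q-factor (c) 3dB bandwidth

Step 1 — Resonance: ω₀ = 1/√(LC) = 1/√(0.0907·1.39e-06) = 2816 rad/s.
Step 2 — f₀ = ω₀/(2π) = 448.2 Hz.
Step 3 — Parallel Q: Q = R/(ω₀L) = 109/(2816·0.0907) = 0.4267.
Step 4 — Bandwidth: Δω = ω₀/Q = 6600 rad/s; BW = Δω/(2π) = 1050 Hz.

(a) f₀ = 448.2 Hz  (b) Q = 0.4267  (c) BW = 1050 Hz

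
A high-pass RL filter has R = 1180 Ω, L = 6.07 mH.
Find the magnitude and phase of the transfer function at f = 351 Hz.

Step 1 — Angular frequency: ω = 2π·351 = 2205 rad/s.
Step 2 — Transfer function: H(jω) = jωL/(R + jωL).
Step 3 — Numerator jωL = j·13.39; denominator R + jωL = 1180 + j13.39.
Step 4 — H = 0.0001287 + j0.01134.
Step 5 — Magnitude: |H| = 0.01134 (-38.9 dB); phase: φ = 89.4°.

|H| = 0.01134 (-38.9 dB), φ = 89.4°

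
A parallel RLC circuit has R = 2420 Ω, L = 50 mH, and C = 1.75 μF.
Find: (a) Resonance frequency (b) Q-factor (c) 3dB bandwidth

Step 1 — Resonance: ω₀ = 1/√(LC) = 1/√(0.05·1.75e-06) = 3381 rad/s.
Step 2 — f₀ = ω₀/(2π) = 538 Hz.
Step 3 — Parallel Q: Q = R/(ω₀L) = 2420/(3381·0.05) = 14.32.
Step 4 — Bandwidth: Δω = ω₀/Q = 236.1 rad/s; BW = Δω/(2π) = 37.58 Hz.

(a) f₀ = 538 Hz  (b) Q = 14.32  (c) BW = 37.58 Hz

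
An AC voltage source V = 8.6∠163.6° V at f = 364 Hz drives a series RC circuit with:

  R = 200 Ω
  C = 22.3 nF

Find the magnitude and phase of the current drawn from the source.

Step 1 — Angular frequency: ω = 2π·f = 2π·364 = 2287 rad/s.
Step 2 — Component impedances:
  R: Z = R = 200 Ω
  C: Z = 1/(jωC) = -j/(ω·C) = 0 - j1.961e+04 Ω
Step 3 — Series combination: Z_total = R + C = 200 - j1.961e+04 Ω = 1.961e+04∠-89.4° Ω.
Step 4 — Source phasor: V = 8.6∠163.6° V = -8.25 + j2.428 V.
Step 5 — Ohm's law: I = V / Z_total = (-8.25 + j2.428) / (200 - j1.961e+04) = -0.0001281 - j0.0004195 A.
Step 6 — Convert to polar: |I| = 0.0004386 A, ∠I = -107.0°.

I = 0.0004386∠-107.0° A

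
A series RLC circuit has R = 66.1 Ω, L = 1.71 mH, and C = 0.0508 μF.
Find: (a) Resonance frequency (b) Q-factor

Step 1 — Resonance condition Im(Z)=0 gives ω₀ = 1/√(LC).
Step 2 — ω₀ = 1/√(0.00171·5.08e-08) = 1.073e+05 rad/s.
Step 3 — f₀ = ω₀/(2π) = 1.708e+04 Hz.
Step 4 — Series Q: Q = ω₀L/R = 1.073e+05·0.00171/66.1 = 2.776.

(a) f₀ = 1.708e+04 Hz  (b) Q = 2.776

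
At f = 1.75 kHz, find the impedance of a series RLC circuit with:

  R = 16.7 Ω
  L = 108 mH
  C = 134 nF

Step 1 — Angular frequency: ω = 2π·f = 2π·1750 = 1.1e+04 rad/s.
Step 2 — Component impedances:
  R: Z = R = 16.7 Ω
  L: Z = jωL = j·1.1e+04·0.108 = 0 + j1188 Ω
  C: Z = 1/(jωC) = -j/(ω·C) = 0 - j678.7 Ω
Step 3 — Series combination: Z_total = R + L + C = 16.7 + j508.8 Ω = 509.1∠88.1° Ω.

Z = 16.7 + j508.8 Ω = 509.1∠88.1° Ω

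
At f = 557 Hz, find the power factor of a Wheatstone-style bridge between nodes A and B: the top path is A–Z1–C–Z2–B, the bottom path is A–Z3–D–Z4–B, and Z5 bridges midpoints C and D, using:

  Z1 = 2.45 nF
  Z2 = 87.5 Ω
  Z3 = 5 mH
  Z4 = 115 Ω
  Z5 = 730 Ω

Step 1 — Angular frequency: ω = 2π·f = 2π·557 = 3500 rad/s.
Step 2 — Component impedances:
  Z1: Z = 1/(jωC) = -j/(ω·C) = 0 - j1.166e+05 Ω
  Z2: Z = R = 87.5 Ω
  Z3: Z = jωL = j·3500·0.005 = 0 + j17.5 Ω
  Z4: Z = R = 115 Ω
  Z5: Z = R = 730 Ω
Step 3 — Bridge requires nodal analysis (the Z5 bridge couples midpoints C and D, so the two paths cannot be reduced to a simple series/parallel combination). Setting node B to ground and injecting 1 A at node A, the 3-node admittance system at A, C, D solves to V_A = Z_AB = 100.8 + j17.43 Ω = 102.3∠9.8° Ω.
Step 4 — Power factor: PF = cos(φ) = Re(Z)/|Z| = 100.845/102.34 = 0.9854.
Step 5 — Type: Im(Z) = 17.43 ⇒ lagging (phase φ = 9.8°).

PF = 0.9854 (lagging, φ = 9.8°)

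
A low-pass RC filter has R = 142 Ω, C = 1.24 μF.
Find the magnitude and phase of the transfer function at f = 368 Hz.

Step 1 — Angular frequency: ω = 2π·368 = 2312 rad/s.
Step 2 — Transfer function: H(jω) = 1/(1 + jωRC).
Step 3 — Denominator: 1 + jωRC = 1 + j·2312·142·1.24e-06 = 1 + j0.4071.
Step 4 — H = 0.8578 - j0.3492.
Step 5 — Magnitude: |H| = 0.9262 (-0.7 dB); phase: φ = -22.2°.

|H| = 0.9262 (-0.7 dB), φ = -22.2°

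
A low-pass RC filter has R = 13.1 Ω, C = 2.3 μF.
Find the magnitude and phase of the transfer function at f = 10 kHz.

Step 1 — Angular frequency: ω = 2π·1e+04 = 6.283e+04 rad/s.
Step 2 — Transfer function: H(jω) = 1/(1 + jωRC).
Step 3 — Denominator: 1 + jωRC = 1 + j·6.283e+04·13.1·2.3e-06 = 1 + j1.893.
Step 4 — H = 0.2182 - j0.413.
Step 5 — Magnitude: |H| = 0.4671 (-6.6 dB); phase: φ = -62.2°.

|H| = 0.4671 (-6.6 dB), φ = -62.2°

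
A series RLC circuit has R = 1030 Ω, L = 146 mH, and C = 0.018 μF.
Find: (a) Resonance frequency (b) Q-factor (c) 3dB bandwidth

Step 1 — Resonance: ω₀ = 1/√(LC) = 1/√(0.146·1.8e-08) = 1.951e+04 rad/s.
Step 2 — f₀ = ω₀/(2π) = 3105 Hz.
Step 3 — Series Q: Q = ω₀L/R = 1.951e+04·0.146/1030 = 2.765.
Step 4 — Bandwidth: Δω = ω₀/Q = 7055 rad/s; BW = Δω/(2π) = 1123 Hz.

(a) f₀ = 3105 Hz  (b) Q = 2.765  (c) BW = 1123 Hz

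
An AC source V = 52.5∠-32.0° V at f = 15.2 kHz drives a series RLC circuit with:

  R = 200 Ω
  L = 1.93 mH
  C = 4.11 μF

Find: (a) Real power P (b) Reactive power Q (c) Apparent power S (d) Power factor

Step 1 — Angular frequency: ω = 2π·f = 2π·1.52e+04 = 9.55e+04 rad/s.
Step 2 — Component impedances:
  R: Z = R = 200 Ω
  L: Z = jωL = j·9.55e+04·0.00193 = 0 + j184.3 Ω
  C: Z = 1/(jωC) = -j/(ω·C) = 0 - j2.548 Ω
Step 3 — Series combination: Z_total = R + L + C = 200 + j181.8 Ω = 270.3∠42.3° Ω.
Step 4 — Source phasor: V = 52.5∠-32.0° V = 44.52 - j27.82 V.
Step 5 — Current: I = V / Z = 0.05267 - j0.187 A = 0.1943∠-74.3° A.
Step 6 — Complex power: S = V·I* = 7.547 + j6.859 VA.
Step 7 — Real power: P = Re(S) = 7.547 W.
Step 8 — Reactive power: Q = Im(S) = 6.859 VAR.
Step 9 — Apparent power: |S| = 10.2 VA.
Step 10 — Power factor: PF = P/|S| = 0.74 (lagging).

(a) P = 7.547 W  (b) Q = 6.859 VAR  (c) S = 10.2 VA  (d) PF = 0.74 (lagging)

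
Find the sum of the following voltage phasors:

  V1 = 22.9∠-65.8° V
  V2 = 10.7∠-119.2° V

Step 1 — Convert each phasor to rectangular form:
  V1 = 22.9·(cos(-65.8°) + j·sin(-65.8°)) = 9.387 - j20.89 V
  V2 = 10.7·(cos(-119.2°) + j·sin(-119.2°)) = -5.22 - j9.34 V
Step 2 — Sum components: V_total = 4.167 - j30.23 V.
Step 3 — Convert to polar: |V_total| = 30.51 V, ∠V_total = -82.2°.

V_total = 30.51∠-82.2° V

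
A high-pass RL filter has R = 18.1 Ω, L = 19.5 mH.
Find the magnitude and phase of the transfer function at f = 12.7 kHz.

Step 1 — Angular frequency: ω = 2π·1.27e+04 = 7.98e+04 rad/s.
Step 2 — Transfer function: H(jω) = jωL/(R + jωL).
Step 3 — Numerator jωL = j·1556; denominator R + jωL = 18.1 + j1556.
Step 4 — H = 0.9999 + j0.01163.
Step 5 — Magnitude: |H| = 0.9999 (-0.0 dB); phase: φ = 0.7°.

|H| = 0.9999 (-0.0 dB), φ = 0.7°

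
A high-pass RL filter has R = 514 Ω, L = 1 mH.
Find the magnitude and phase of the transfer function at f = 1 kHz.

Step 1 — Angular frequency: ω = 2π·1000 = 6283 rad/s.
Step 2 — Transfer function: H(jω) = jωL/(R + jωL).
Step 3 — Numerator jωL = j·6.283; denominator R + jωL = 514 + j6.283.
Step 4 — H = 0.0001494 + j0.01222.
Step 5 — Magnitude: |H| = 0.01222 (-38.3 dB); phase: φ = 89.3°.

|H| = 0.01222 (-38.3 dB), φ = 89.3°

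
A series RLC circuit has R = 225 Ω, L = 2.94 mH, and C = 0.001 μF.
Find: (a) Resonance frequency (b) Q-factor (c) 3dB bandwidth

Step 1 — Resonance: ω₀ = 1/√(LC) = 1/√(0.00294·1e-09) = 5.832e+05 rad/s.
Step 2 — f₀ = ω₀/(2π) = 9.282e+04 Hz.
Step 3 — Series Q: Q = ω₀L/R = 5.832e+05·0.00294/225 = 7.621.
Step 4 — Bandwidth: Δω = ω₀/Q = 7.653e+04 rad/s; BW = Δω/(2π) = 1.218e+04 Hz.

(a) f₀ = 9.282e+04 Hz  (b) Q = 7.621  (c) BW = 1.218e+04 Hz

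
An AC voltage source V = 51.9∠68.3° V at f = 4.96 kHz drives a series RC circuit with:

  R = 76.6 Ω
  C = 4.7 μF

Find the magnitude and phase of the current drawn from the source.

Step 1 — Angular frequency: ω = 2π·f = 2π·4960 = 3.116e+04 rad/s.
Step 2 — Component impedances:
  R: Z = R = 76.6 Ω
  C: Z = 1/(jωC) = -j/(ω·C) = 0 - j6.827 Ω
Step 3 — Series combination: Z_total = R + C = 76.6 - j6.827 Ω = 76.9∠-5.1° Ω.
Step 4 — Source phasor: V = 51.9∠68.3° V = 19.19 + j48.22 V.
Step 5 — Ohm's law: I = V / Z_total = (19.19 + j48.22) / (76.6 - j6.827) = 0.1929 + j0.6467 A.
Step 6 — Convert to polar: |I| = 0.6749 A, ∠I = 73.4°.

I = 0.6749∠73.4° A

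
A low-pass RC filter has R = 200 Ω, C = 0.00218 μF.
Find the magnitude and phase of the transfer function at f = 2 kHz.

Step 1 — Angular frequency: ω = 2π·2000 = 1.257e+04 rad/s.
Step 2 — Transfer function: H(jω) = 1/(1 + jωRC).
Step 3 — Denominator: 1 + jωRC = 1 + j·1.257e+04·200·2.18e-09 = 1 + j0.005479.
Step 4 — H = 1 - j0.005479.
Step 5 — Magnitude: |H| = 1 (-0.0 dB); phase: φ = -0.3°.

|H| = 1 (-0.0 dB), φ = -0.3°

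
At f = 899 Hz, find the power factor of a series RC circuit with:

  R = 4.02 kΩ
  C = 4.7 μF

Step 1 — Angular frequency: ω = 2π·f = 2π·899 = 5649 rad/s.
Step 2 — Component impedances:
  R: Z = R = 4020 Ω
  C: Z = 1/(jωC) = -j/(ω·C) = 0 - j37.67 Ω
Step 3 — Series combination: Z_total = R + C = 4020 - j37.67 Ω = 4020∠-0.5° Ω.
Step 4 — Power factor: PF = cos(φ) = Re(Z)/|Z| = 4020/4020 = 1.
Step 5 — Type: Im(Z) = -37.67 ⇒ leading (phase φ = -0.5°).

PF = 1 (leading, φ = -0.5°)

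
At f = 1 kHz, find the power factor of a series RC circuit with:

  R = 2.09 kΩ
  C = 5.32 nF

Step 1 — Angular frequency: ω = 2π·f = 2π·1000 = 6283 rad/s.
Step 2 — Component impedances:
  R: Z = R = 2090 Ω
  C: Z = 1/(jωC) = -j/(ω·C) = 0 - j2.992e+04 Ω
Step 3 — Series combination: Z_total = R + C = 2090 - j2.992e+04 Ω = 2.999e+04∠-86.0° Ω.
Step 4 — Power factor: PF = cos(φ) = Re(Z)/|Z| = 2090/2.999e+04 = 0.06969.
Step 5 — Type: Im(Z) = -2.992e+04 ⇒ leading (phase φ = -86.0°).

PF = 0.06969 (leading, φ = -86.0°)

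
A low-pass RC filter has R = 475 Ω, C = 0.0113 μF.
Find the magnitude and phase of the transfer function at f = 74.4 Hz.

Step 1 — Angular frequency: ω = 2π·74.4 = 467.5 rad/s.
Step 2 — Transfer function: H(jω) = 1/(1 + jωRC).
Step 3 — Denominator: 1 + jωRC = 1 + j·467.5·475·1.13e-08 = 1 + j0.002509.
Step 4 — H = 1 - j0.002509.
Step 5 — Magnitude: |H| = 1 (-0.0 dB); phase: φ = -0.1°.

|H| = 1 (-0.0 dB), φ = -0.1°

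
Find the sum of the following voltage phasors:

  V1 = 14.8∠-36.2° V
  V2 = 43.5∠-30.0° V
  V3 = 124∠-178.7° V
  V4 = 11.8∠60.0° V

Step 1 — Convert each phasor to rectangular form:
  V1 = 14.8·(cos(-36.2°) + j·sin(-36.2°)) = 11.94 - j8.741 V
  V2 = 43.5·(cos(-30.0°) + j·sin(-30.0°)) = 37.67 - j21.75 V
  V3 = 124·(cos(-178.7°) + j·sin(-178.7°)) = -124 - j2.813 V
  V4 = 11.8·(cos(60.0°) + j·sin(60.0°)) = 5.9 + j10.22 V
Step 2 — Sum components: V_total = -68.45 - j23.09 V.
Step 3 — Convert to polar: |V_total| = 72.24 V, ∠V_total = -161.4°.

V_total = 72.24∠-161.4° V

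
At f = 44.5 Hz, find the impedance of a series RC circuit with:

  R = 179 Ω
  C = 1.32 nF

Step 1 — Angular frequency: ω = 2π·f = 2π·44.5 = 279.6 rad/s.
Step 2 — Component impedances:
  R: Z = R = 179 Ω
  C: Z = 1/(jωC) = -j/(ω·C) = 0 - j2.709e+06 Ω
Step 3 — Series combination: Z_total = R + C = 179 - j2.709e+06 Ω = 2.709e+06∠-90.0° Ω.

Z = 179 - j2.709e+06 Ω = 2.709e+06∠-90.0° Ω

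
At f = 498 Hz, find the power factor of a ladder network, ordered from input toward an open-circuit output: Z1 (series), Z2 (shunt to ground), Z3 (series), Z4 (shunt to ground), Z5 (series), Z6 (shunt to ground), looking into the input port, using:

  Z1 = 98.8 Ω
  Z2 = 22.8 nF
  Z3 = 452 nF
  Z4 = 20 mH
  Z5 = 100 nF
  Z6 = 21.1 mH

Step 1 — Angular frequency: ω = 2π·f = 2π·498 = 3129 rad/s.
Step 2 — Component impedances:
  Z1: Z = R = 98.8 Ω
  Z2: Z = 1/(jωC) = -j/(ω·C) = 0 - j1.402e+04 Ω
  Z3: Z = 1/(jωC) = -j/(ω·C) = 0 - j707.1 Ω
  Z4: Z = jωL = j·3129·0.02 = 0 + j62.58 Ω
  Z5: Z = 1/(jωC) = -j/(ω·C) = 0 - j3196 Ω
  Z6: Z = jωL = j·3129·0.0211 = 0 + j66.02 Ω
Step 3 — Ladder network (open output): work backward from the far end, alternating series and parallel combinations. Z_in = 98.8 - j615 Ω = 622.9∠-80.9° Ω.
Step 4 — Power factor: PF = cos(φ) = Re(Z)/|Z| = 98.8/622.9 = 0.1586.
Step 5 — Type: Im(Z) = -615 ⇒ leading (phase φ = -80.9°).

PF = 0.1586 (leading, φ = -80.9°)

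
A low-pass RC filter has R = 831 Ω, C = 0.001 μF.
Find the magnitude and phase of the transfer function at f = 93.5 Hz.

Step 1 — Angular frequency: ω = 2π·93.5 = 587.5 rad/s.
Step 2 — Transfer function: H(jω) = 1/(1 + jωRC).
Step 3 — Denominator: 1 + jωRC = 1 + j·587.5·831·1e-09 = 1 + j0.0004882.
Step 4 — H = 1 - j0.0004882.
Step 5 — Magnitude: |H| = 1 (-0.0 dB); phase: φ = -0.0°.

|H| = 1 (-0.0 dB), φ = -0.0°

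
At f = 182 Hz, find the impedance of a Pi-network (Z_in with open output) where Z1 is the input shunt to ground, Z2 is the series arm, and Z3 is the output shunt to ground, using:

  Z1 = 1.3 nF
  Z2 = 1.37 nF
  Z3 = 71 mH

Step 1 — Angular frequency: ω = 2π·f = 2π·182 = 1144 rad/s.
Step 2 — Component impedances:
  Z1: Z = 1/(jωC) = -j/(ω·C) = 0 - j6.727e+05 Ω
  Z2: Z = 1/(jωC) = -j/(ω·C) = 0 - j6.383e+05 Ω
  Z3: Z = jωL = j·1144·0.071 = 0 + j81.19 Ω
Step 3 — With open output, the series arm Z2 and the output shunt Z3 appear in series to ground: Z2 + Z3 = 0 - j6.382e+05 Ω.
Step 4 — Parallel with input shunt Z1: Z_in = Z1 || (Z2 + Z3) = 0 - j3.275e+05 Ω = 3.275e+05∠-90.0° Ω.

Z = 0 - j3.275e+05 Ω = 3.275e+05∠-90.0° Ω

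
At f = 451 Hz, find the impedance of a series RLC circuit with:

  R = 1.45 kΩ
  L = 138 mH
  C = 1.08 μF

Step 1 — Angular frequency: ω = 2π·f = 2π·451 = 2834 rad/s.
Step 2 — Component impedances:
  R: Z = R = 1450 Ω
  L: Z = jωL = j·2834·0.138 = 0 + j391.1 Ω
  C: Z = 1/(jωC) = -j/(ω·C) = 0 - j326.8 Ω
Step 3 — Series combination: Z_total = R + L + C = 1450 + j64.3 Ω = 1451∠2.5° Ω.

Z = 1450 + j64.3 Ω = 1451∠2.5° Ω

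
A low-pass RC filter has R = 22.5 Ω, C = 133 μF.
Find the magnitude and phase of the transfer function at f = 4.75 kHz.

Step 1 — Angular frequency: ω = 2π·4750 = 2.985e+04 rad/s.
Step 2 — Transfer function: H(jω) = 1/(1 + jωRC).
Step 3 — Denominator: 1 + jωRC = 1 + j·2.985e+04·22.5·0.000133 = 1 + j89.31.
Step 4 — H = 0.0001254 - j0.0112.
Step 5 — Magnitude: |H| = 0.0112 (-39.0 dB); phase: φ = -89.4°.

|H| = 0.0112 (-39.0 dB), φ = -89.4°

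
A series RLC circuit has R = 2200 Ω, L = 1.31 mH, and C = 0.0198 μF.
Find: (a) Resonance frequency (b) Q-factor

Step 1 — Resonance condition Im(Z)=0 gives ω₀ = 1/√(LC).
Step 2 — ω₀ = 1/√(0.00131·1.98e-08) = 1.964e+05 rad/s.
Step 3 — f₀ = ω₀/(2π) = 3.125e+04 Hz.
Step 4 — Series Q: Q = ω₀L/R = 1.964e+05·0.00131/2200 = 0.1169.

(a) f₀ = 3.125e+04 Hz  (b) Q = 0.1169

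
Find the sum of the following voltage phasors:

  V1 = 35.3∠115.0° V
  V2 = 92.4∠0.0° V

Step 1 — Convert each phasor to rectangular form:
  V1 = 35.3·(cos(115.0°) + j·sin(115.0°)) = -14.92 + j31.99 V
  V2 = 92.4·(cos(0.0°) + j·sin(0.0°)) = 92.4 V
Step 2 — Sum components: V_total = 77.48 + j31.99 V.
Step 3 — Convert to polar: |V_total| = 83.83 V, ∠V_total = 22.4°.

V_total = 83.83∠22.4° V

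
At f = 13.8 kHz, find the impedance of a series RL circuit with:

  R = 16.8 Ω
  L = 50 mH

Step 1 — Angular frequency: ω = 2π·f = 2π·1.38e+04 = 8.671e+04 rad/s.
Step 2 — Component impedances:
  R: Z = R = 16.8 Ω
  L: Z = jωL = j·8.671e+04·0.05 = 0 + j4335 Ω
Step 3 — Series combination: Z_total = R + L = 16.8 + j4335 Ω = 4335∠89.8° Ω.

Z = 16.8 + j4335 Ω = 4335∠89.8° Ω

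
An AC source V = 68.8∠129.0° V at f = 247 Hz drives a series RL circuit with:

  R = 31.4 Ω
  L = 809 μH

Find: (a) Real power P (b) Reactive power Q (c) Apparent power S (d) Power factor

Step 1 — Angular frequency: ω = 2π·f = 2π·247 = 1552 rad/s.
Step 2 — Component impedances:
  R: Z = R = 31.4 Ω
  L: Z = jωL = j·1552·0.000809 = 0 + j1.256 Ω
Step 3 — Series combination: Z_total = R + L = 31.4 + j1.256 Ω = 31.43∠2.3° Ω.
Step 4 — Source phasor: V = 68.8∠129.0° V = -43.3 + j53.47 V.
Step 5 — Current: I = V / Z = -1.309 + j1.755 A = 2.189∠126.7° A.
Step 6 — Complex power: S = V·I* = 150.5 + j6.018 VA.
Step 7 — Real power: P = Re(S) = 150.5 W.
Step 8 — Reactive power: Q = Im(S) = 6.018 VAR.
Step 9 — Apparent power: |S| = 150.6 VA.
Step 10 — Power factor: PF = P/|S| = 0.9992 (lagging).

(a) P = 150.5 W  (b) Q = 6.018 VAR  (c) S = 150.6 VA  (d) PF = 0.9992 (lagging)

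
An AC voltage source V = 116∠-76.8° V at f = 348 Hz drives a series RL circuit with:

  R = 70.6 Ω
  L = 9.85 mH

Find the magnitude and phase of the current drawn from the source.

Step 1 — Angular frequency: ω = 2π·f = 2π·348 = 2187 rad/s.
Step 2 — Component impedances:
  R: Z = R = 70.6 Ω
  L: Z = jωL = j·2187·0.00985 = 0 + j21.54 Ω
Step 3 — Series combination: Z_total = R + L = 70.6 + j21.54 Ω = 73.81∠17.0° Ω.
Step 4 — Source phasor: V = 116∠-76.8° V = 26.49 - j112.9 V.
Step 5 — Ohm's law: I = V / Z_total = (26.49 - j112.9) / (70.6 + j21.54) = -0.1032 - j1.568 A.
Step 6 — Convert to polar: |I| = 1.572 A, ∠I = -93.8°.

I = 1.572∠-93.8° A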